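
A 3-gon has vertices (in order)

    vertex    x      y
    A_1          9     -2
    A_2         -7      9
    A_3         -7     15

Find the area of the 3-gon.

48

Σ = (67) + (-42) + (-121) = -96
Area = |Σ|/2 = 48.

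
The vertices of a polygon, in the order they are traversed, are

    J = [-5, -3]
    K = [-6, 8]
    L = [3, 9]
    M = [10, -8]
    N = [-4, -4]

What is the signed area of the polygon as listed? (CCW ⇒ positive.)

Cross-terms: -58, -78, -114, -72, -8  ⇒  Σ = -330
Signed area = Σ/2 = -165 (negative ⇒ clockwise traversal).

-165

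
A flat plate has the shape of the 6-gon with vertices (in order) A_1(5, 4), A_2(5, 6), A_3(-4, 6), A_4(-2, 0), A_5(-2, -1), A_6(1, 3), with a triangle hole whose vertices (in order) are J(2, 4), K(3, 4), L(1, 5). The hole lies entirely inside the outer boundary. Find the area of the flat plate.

Outer boundary:
Apply Gauss's area formula: 2A = Σ (x_i·y_{i+1} − x_{i+1}·y_i), indices taken mod 6.
Cross-terms: 10, 54, 12, 2, -5, -11  ⇒  Σ = 62
Area = |Σ|/2 = 31.
Hole:
Apply the surveyor's formula: 2A = Σ (x_i·y_{i+1} − x_{i+1}·y_i), indices taken mod 3.
Σ = (-4) + (11) + (-6) = 1
Area = |Σ|/2 = 0.5.
Net area = 31 − 0.5 = 30.5.

30.5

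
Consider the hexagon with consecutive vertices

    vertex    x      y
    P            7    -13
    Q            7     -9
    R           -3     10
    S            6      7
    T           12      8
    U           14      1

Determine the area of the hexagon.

Apply the shoelace formula: 2A = Σ (x_i·y_{i+1} − x_{i+1}·y_i), indices taken mod 6.
Σ = (28) + (43) + (-81) + (-36) + (-100) + (-189) = -335
Area = |Σ|/2 = 167.5.

167.5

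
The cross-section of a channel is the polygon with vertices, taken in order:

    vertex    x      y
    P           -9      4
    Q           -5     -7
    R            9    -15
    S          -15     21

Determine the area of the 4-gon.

157

Apply the surveyor's formula: 2A = Σ (x_i·y_{i+1} − x_{i+1}·y_i), indices taken mod 4.
P→Q: (-9)(-7) − (-5)(4) = 83
Q→R: (-5)(-15) − (9)(-7) = 138
R→S: (9)(21) − (-15)(-15) = -36
S→P: (-15)(4) − (-9)(21) = 129
Σ = 314
Area = |Σ|/2 = 157.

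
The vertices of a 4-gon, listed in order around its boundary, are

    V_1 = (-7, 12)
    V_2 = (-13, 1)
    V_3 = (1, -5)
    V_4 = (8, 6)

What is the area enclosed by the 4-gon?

Cross-terms: 149, 64, 46, 138  ⇒  Σ = 397
Area = |Σ|/2 = 198.5.

198.5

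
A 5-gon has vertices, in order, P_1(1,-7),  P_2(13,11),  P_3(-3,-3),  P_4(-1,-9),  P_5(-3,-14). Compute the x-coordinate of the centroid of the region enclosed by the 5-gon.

Apply Gauss's area formula. First the cross-terms c_i = x_i·y_{i+1} − x_{i+1}·y_i:
  102, -6, 24, -13, 35  ⇒  2A = 142, A = 71.
Then Σ (x_i + x_{i+1})·c_i = 1254, so x̄ = 1254 / (6·71) = 209/71.

209/71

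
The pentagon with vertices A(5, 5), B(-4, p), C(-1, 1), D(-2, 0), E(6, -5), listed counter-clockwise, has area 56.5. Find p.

5

Write out the shoelace sum; only the two edges meeting at B involve p:
2·Area = [(5·p − (-4)·5) + ((-4)·1 − (-1)·p)] + 67
       = 6·p + 83 = 113
⇒ p = 5.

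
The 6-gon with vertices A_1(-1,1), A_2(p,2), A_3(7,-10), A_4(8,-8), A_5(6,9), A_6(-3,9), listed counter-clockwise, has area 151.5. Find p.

-8

Write out the shoelace sum; only the two edges meeting at A_2 involve p:
2·Area = [((-1)·2 − p·1) + (p·(-10) − 7·2)] + 231
       = -11·p + 215 = 303
⇒ p = -8.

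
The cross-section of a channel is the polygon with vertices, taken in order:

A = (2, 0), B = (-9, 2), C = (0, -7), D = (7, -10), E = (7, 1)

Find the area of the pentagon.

A→B: (2)(2) − (-9)(0) = 4
B→C: (-9)(-7) − (0)(2) = 63
C→D: (0)(-10) − (7)(-7) = 49
D→E: (7)(1) − (7)(-10) = 77
E→A: (7)(0) − (2)(1) = -2
Σ = 191
Area = |Σ|/2 = 95.5.

95.5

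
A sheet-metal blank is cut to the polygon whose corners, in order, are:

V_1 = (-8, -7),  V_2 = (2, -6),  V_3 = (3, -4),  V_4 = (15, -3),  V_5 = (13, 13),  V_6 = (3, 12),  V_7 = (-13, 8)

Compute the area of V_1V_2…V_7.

Σ = (62) + (10) + (51) + (234) + (117) + (180) + (155) = 809
Area = |Σ|/2 = 404.5.

404.5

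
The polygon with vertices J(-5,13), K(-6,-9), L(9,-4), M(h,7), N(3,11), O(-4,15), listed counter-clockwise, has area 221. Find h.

4

The doubled signed area Σ (x_i y_{i+1} − x_{i+1} y_i) is linear in h.
With h=0 it equals 382; the coefficient of h is 15 (from the two edges through M).
So 15·h + 382 = 2·221 = 442 ⇒ h = 4.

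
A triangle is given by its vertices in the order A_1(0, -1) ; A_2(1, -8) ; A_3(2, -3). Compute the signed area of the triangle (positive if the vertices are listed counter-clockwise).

A_1→A_2: (0)(-8) − (1)(-1) = 1
A_2→A_3: (1)(-3) − (2)(-8) = 13
A_3→A_1: (2)(-1) − (0)(-3) = -2
Σ = 12
Signed area = Σ/2 = 6 (positive ⇒ counter-clockwise traversal).

6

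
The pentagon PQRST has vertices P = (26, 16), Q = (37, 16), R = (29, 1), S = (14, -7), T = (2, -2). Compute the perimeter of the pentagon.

|PQ| = √((11)² + (0)²) = √121 = 11
|QR| = √((-8)² + (-15)²) = √289 = 17
|RS| = √((-15)² + (-8)²) = √289 = 17
|ST| = √((-12)² + (5)²) = √169 = 13
|TP| = √((24)² + (18)²) = √900 = 30
Perimeter = 11 + 17 + 17 + 13 + 30 = 88.

88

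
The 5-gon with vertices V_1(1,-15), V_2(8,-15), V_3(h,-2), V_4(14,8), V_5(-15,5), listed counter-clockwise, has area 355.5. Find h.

Write out the shoelace sum; only the two edges meeting at V_3 involve h:
2·Area = [(8·(-2) − h·(-15)) + (h·8 − 14·(-2))] + 515
       = 23·h + 527 = 711
⇒ h = 8.

8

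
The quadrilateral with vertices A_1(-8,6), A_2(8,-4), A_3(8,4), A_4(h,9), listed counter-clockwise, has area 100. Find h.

4

The doubled signed area Σ (x_i y_{i+1} − x_{i+1} y_i) is linear in h.
With h=0 it equals 192; the coefficient of h is 2 (from the two edges through A_4).
So 2·h + 192 = 2·100 = 200 ⇒ h = 4.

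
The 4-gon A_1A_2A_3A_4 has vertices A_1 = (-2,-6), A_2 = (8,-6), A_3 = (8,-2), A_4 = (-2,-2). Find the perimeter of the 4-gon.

28

|A_1A_2| = √((10)² + (0)²) = √100 = 10
|A_2A_3| = √((0)² + (4)²) = √16 = 4
|A_3A_4| = √((-10)² + (0)²) = √100 = 10
|A_4A_1| = √((0)² + (-4)²) = √16 = 4
Perimeter = 10 + 4 + 10 + 4 = 28.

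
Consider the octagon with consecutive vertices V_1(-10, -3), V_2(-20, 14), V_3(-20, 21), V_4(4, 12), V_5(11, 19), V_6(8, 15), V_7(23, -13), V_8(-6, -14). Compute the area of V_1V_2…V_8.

Apply the surveyor's formula: 2A = Σ (x_i·y_{i+1} − x_{i+1}·y_i), indices taken mod 8.
Σ = (-200) + (-140) + (-324) + (-56) + (13) + (-449) + (-400) + (-122) = -1678
Area = |Σ|/2 = 839.

839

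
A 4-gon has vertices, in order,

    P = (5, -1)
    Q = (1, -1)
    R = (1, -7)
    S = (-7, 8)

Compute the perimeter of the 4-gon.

|PQ| = √((-4)² + (0)²) = √16 = 4
|QR| = √((0)² + (-6)²) = √36 = 6
|RS| = √((-8)² + (15)²) = √289 = 17
|SP| = √((12)² + (-9)²) = √225 = 15
Perimeter = 4 + 6 + 17 + 15 = 42.

42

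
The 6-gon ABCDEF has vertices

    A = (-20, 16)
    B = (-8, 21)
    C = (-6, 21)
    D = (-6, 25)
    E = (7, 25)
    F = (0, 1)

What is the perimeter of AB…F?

82

|AB| = √((12)² + (5)²) = √169 = 13
|BC| = √((2)² + (0)²) = √4 = 2
|CD| = √((0)² + (4)²) = √16 = 4
|DE| = √((13)² + (0)²) = √169 = 13
|EF| = √((-7)² + (-24)²) = √625 = 25
|FA| = √((-20)² + (15)²) = √625 = 25
Perimeter = 13 + 2 + 4 + 13 + 25 + 25 = 82.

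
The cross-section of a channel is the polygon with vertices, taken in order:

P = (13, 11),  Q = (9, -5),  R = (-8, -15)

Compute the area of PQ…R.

116

Apply the shoelace formula: 2A = Σ (x_i·y_{i+1} − x_{i+1}·y_i), indices taken mod 3.
Cross-terms: -164, -175, 107  ⇒  Σ = -232
Area = |Σ|/2 = 116.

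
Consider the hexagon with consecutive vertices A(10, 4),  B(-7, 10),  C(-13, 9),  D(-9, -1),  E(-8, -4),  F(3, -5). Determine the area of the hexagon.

215.5

Apply the shoelace formula: 2A = Σ (x_i·y_{i+1} − x_{i+1}·y_i), indices taken mod 6.
Σ = (128) + (67) + (94) + (28) + (52) + (62) = 431
Area = |Σ|/2 = 215.5.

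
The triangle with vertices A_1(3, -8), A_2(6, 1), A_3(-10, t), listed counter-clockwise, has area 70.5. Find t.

0

The doubled signed area Σ (x_i y_{i+1} − x_{i+1} y_i) is linear in t.
With t=0 it equals 141; the coefficient of t is 3 (from the two edges through A_3).
So 3·t + 141 = 2·70.5 = 141 ⇒ t = 0.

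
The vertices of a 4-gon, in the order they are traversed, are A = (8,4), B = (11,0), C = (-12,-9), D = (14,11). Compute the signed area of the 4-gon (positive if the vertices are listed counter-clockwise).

-90.5

Apply the shoelace (surveyor's) formula: 2A = Σ (x_i·y_{i+1} − x_{i+1}·y_i), indices taken mod 4.
Cross-terms: -44, -99, -6, -32  ⇒  Σ = -181
Signed area = Σ/2 = -90.5 (negative ⇒ clockwise traversal).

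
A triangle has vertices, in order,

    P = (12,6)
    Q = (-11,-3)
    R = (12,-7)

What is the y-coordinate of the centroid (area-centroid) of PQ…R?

-4/3

Apply the shoelace formula. First the cross-terms c_i = x_i·y_{i+1} − x_{i+1}·y_i:
  30, 113, 156  ⇒  2A = 299, A = 149.5.
Then Σ (y_i + y_{i+1})·c_i = -1196, so ȳ = -1196 / (6·149.5) = -4/3.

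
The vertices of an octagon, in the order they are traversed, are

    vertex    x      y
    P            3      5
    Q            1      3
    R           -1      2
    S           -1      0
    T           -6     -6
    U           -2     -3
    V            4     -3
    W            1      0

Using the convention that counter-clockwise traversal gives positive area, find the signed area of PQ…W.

24.5

Apply the shoelace (surveyor's) formula: 2A = Σ (x_i·y_{i+1} − x_{i+1}·y_i), indices taken mod 8.
P→Q: (3)(3) − (1)(5) = 4
Q→R: (1)(2) − (-1)(3) = 5
R→S: (-1)(0) − (-1)(2) = 2
S→T: (-1)(-6) − (-6)(0) = 6
T→U: (-6)(-3) − (-2)(-6) = 6
U→V: (-2)(-3) − (4)(-3) = 18
V→W: (4)(0) − (1)(-3) = 3
W→P: (1)(5) − (3)(0) = 5
Σ = 49
Signed area = Σ/2 = 24.5 (positive ⇒ counter-clockwise traversal).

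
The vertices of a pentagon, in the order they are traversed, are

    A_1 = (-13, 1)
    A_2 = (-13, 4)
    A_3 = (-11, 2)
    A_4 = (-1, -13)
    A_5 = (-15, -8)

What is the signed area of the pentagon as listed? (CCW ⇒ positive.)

Apply Gauss's area formula: 2A = Σ (x_i·y_{i+1} − x_{i+1}·y_i), indices taken mod 5.
Σ = (-39) + (18) + (145) + (-187) + (-119) = -182
Signed area = Σ/2 = -91 (negative ⇒ clockwise traversal).

-91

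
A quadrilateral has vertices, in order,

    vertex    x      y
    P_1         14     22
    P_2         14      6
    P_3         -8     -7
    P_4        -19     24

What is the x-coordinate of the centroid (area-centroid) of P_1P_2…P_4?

-181/123

Apply the surveyor's formula. First the cross-terms c_i = x_i·y_{i+1} − x_{i+1}·y_i:
  -224, -50, -325, -754  ⇒  2A = -1353, A = -676.5.
Then Σ (x_i + x_{i+1})·c_i = 5973, so x̄ = 5973 / (6·(-676.5)) = -181/123.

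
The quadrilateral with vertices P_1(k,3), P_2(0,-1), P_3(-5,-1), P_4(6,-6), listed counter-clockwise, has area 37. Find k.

The doubled signed area Σ (x_i y_{i+1} − x_{i+1} y_i) is linear in k.
With k=0 it equals 49; the coefficient of k is 5 (from the two edges through P_1).
So 5·k + 49 = 2·37 = 74 ⇒ k = 5.

5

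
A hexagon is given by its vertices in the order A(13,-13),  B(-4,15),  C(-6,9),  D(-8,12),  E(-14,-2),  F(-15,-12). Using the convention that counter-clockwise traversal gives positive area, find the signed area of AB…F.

435

Cross-terms: 143, 54, 0, 184, 138, 351  ⇒  Σ = 870
Signed area = Σ/2 = 435 (positive ⇒ counter-clockwise traversal).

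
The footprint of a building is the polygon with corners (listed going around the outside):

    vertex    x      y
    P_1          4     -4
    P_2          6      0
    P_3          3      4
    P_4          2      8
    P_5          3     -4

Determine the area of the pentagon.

Apply the surveyor's formula: 2A = Σ (x_i·y_{i+1} − x_{i+1}·y_i), indices taken mod 5.
Cross-terms: 24, 24, 16, -32, 4  ⇒  Σ = 36
Area = |Σ|/2 = 18.

18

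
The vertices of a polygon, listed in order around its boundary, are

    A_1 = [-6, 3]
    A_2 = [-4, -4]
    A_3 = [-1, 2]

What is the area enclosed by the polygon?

Apply Gauss's area formula: 2A = Σ (x_i·y_{i+1} − x_{i+1}·y_i), indices taken mod 3.
Cross-terms: 36, -12, 9  ⇒  Σ = 33
Area = |Σ|/2 = 16.5.

16.5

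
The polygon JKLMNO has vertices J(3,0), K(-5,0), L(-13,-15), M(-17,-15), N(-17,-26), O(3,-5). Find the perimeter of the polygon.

|JK| = √((-8)² + (0)²) = √64 = 8
|KL| = √((-8)² + (-15)²) = √289 = 17
|LM| = √((-4)² + (0)²) = √16 = 4
|MN| = √((0)² + (-11)²) = √121 = 11
|NO| = √((20)² + (21)²) = √841 = 29
|OJ| = √((0)² + (5)²) = √25 = 5
Perimeter = 8 + 17 + 4 + 11 + 29 + 5 = 74.

74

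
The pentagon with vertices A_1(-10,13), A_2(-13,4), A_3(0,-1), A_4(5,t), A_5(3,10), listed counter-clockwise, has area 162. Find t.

4

The doubled signed area Σ (x_i y_{i+1} − x_{i+1} y_i) is linear in t.
With t=0 it equals 336; the coefficient of t is -3 (from the two edges through A_4).
So -3·t + 336 = 2·162 = 324 ⇒ t = 4.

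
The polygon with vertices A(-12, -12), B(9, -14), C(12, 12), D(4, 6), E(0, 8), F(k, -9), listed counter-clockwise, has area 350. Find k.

-10

The doubled signed area Σ (x_i y_{i+1} − x_{i+1} y_i) is linear in k.
With k=0 it equals 500; the coefficient of k is -20 (from the two edges through F).
So -20·k + 500 = 2·350 = 700 ⇒ k = -10.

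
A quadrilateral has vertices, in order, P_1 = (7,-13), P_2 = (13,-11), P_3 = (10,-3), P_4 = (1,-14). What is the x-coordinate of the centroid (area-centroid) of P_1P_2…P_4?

Apply Gauss's area formula. First the cross-terms c_i = x_i·y_{i+1} − x_{i+1}·y_i:
  92, 71, -137, 85  ⇒  2A = 111, A = 55.5.
Then Σ (x_i + x_{i+1})·c_i = 2646, so x̄ = 2646 / (6·55.5) = 294/37.

294/37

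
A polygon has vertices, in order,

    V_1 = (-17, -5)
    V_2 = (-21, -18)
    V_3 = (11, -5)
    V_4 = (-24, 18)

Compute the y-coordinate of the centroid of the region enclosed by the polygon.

Apply the surveyor's formula. First the cross-terms c_i = x_i·y_{i+1} − x_{i+1}·y_i:
  201, 303, 78, 426  ⇒  2A = 1008, A = 504.
Then Σ (y_i + y_{i+1})·c_i = -5040, so ȳ = -5040 / (6·504) = -5/3.

-5/3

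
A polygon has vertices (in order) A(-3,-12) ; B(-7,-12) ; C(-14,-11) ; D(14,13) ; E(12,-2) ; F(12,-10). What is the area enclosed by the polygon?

310.5

Apply the shoelace formula: 2A = Σ (x_i·y_{i+1} − x_{i+1}·y_i), indices taken mod 6.
Σ = (-48) + (-91) + (-28) + (-184) + (-96) + (-174) = -621
Area = |Σ|/2 = 310.5.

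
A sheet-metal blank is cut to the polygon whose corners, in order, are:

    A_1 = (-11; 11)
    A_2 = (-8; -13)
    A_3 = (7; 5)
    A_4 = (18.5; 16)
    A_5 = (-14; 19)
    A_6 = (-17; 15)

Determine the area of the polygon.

Apply the shoelace formula: 2A = Σ (x_i·y_{i+1} − x_{i+1}·y_i), indices taken mod 6.
A_1→A_2: (-11)(-13) − (-8)(11) = 231
A_2→A_3: (-8)(5) − (7)(-13) = 51
A_3→A_4: (7)(16) − (18.5)(5) = 19.5
A_4→A_5: (18.5)(19) − (-14)(16) = 575.5
A_5→A_6: (-14)(15) − (-17)(19) = 113
A_6→A_1: (-17)(11) − (-11)(15) = -22
Σ = 968
Area = |Σ|/2 = 484.

484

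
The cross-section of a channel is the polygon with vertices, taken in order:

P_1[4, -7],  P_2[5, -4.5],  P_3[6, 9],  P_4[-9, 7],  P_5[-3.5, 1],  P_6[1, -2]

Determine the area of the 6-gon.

Σ = (17) + (72) + (123) + (15.5) + (6) + (1) = 234.5
Area = |Σ|/2 = 117.25.

117.25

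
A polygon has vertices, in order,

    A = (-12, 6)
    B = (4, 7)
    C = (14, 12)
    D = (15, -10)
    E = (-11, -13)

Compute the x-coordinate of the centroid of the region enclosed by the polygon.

362/201

Apply the surveyor's formula. First the cross-terms c_i = x_i·y_{i+1} − x_{i+1}·y_i:
  -108, -50, -320, -305, -222  ⇒  2A = -1005, A = -502.5.
Then Σ (x_i + x_{i+1})·c_i = -5430, so x̄ = -5430 / (6·(-502.5)) = 362/201.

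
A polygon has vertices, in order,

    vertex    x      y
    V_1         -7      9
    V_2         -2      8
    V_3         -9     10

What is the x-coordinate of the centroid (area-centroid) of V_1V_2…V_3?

Apply the surveyor's formula. First the cross-terms c_i = x_i·y_{i+1} − x_{i+1}·y_i:
  -38, 52, -11  ⇒  2A = 3, A = 1.5.
Then Σ (x_i + x_{i+1})·c_i = -54, so x̄ = -54 / (6·1.5) = -6.

-6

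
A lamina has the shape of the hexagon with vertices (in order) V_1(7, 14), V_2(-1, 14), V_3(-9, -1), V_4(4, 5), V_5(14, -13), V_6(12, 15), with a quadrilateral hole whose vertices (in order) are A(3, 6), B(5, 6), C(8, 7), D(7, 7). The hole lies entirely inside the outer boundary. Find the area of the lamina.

251

Outer boundary:
Σ = (112) + (127) + (-41) + (-122) + (366) + (63) = 505
Area = |Σ|/2 = 252.5.
Hole:
Apply the shoelace formula: 2A = Σ (x_i·y_{i+1} − x_{i+1}·y_i), indices taken mod 4.
Σ = (-12) + (-13) + (7) + (21) = 3
Area = |Σ|/2 = 1.5.
Net area = 252.5 − 1.5 = 251.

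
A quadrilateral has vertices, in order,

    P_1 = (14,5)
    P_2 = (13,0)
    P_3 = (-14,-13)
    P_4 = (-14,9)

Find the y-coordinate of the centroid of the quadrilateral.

-20/123

Apply the shoelace formula. First the cross-terms c_i = x_i·y_{i+1} − x_{i+1}·y_i:
  -65, -169, -308, -196  ⇒  2A = -738, A = -369.
Then Σ (y_i + y_{i+1})·c_i = 360, so ȳ = 360 / (6·(-369)) = -20/123.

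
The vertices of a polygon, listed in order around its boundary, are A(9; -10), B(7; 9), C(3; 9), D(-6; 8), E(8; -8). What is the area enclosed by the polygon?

120.5

A→B: (9)(9) − (7)(-10) = 151
B→C: (7)(9) − (3)(9) = 36
C→D: (3)(8) − (-6)(9) = 78
D→E: (-6)(-8) − (8)(8) = -16
E→A: (8)(-10) − (9)(-8) = -8
Σ = 241
Area = |Σ|/2 = 120.5.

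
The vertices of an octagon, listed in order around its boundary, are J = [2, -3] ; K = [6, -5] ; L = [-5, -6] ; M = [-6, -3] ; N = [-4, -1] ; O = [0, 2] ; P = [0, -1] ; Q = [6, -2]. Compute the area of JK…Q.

Apply the shoelace formula: 2A = Σ (x_i·y_{i+1} − x_{i+1}·y_i), indices taken mod 8.
Cross-terms: 8, -61, -21, -6, -8, 0, 6, -14  ⇒  Σ = -96
Area = |Σ|/2 = 48.

48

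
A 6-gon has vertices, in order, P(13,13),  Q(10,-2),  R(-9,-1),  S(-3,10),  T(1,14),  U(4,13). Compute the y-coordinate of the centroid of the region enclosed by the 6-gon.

880/163

Apply the shoelace (surveyor's) formula. First the cross-terms c_i = x_i·y_{i+1} − x_{i+1}·y_i:
  -156, -28, -93, -52, -43, -117  ⇒  2A = -489, A = -244.5.
Then Σ (y_i + y_{i+1})·c_i = -7920, so ȳ = -7920 / (6·(-244.5)) = 880/163.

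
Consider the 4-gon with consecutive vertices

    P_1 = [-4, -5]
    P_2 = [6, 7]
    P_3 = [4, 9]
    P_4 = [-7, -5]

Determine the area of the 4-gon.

43

Σ = (2) + (26) + (43) + (15) = 86
Area = |Σ|/2 = 43.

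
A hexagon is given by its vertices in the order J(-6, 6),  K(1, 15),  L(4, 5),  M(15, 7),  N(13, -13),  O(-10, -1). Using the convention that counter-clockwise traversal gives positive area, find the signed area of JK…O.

-346.5

Cross-terms: -96, -55, -47, -286, -143, -66  ⇒  Σ = -693
Signed area = Σ/2 = -346.5 (negative ⇒ clockwise traversal).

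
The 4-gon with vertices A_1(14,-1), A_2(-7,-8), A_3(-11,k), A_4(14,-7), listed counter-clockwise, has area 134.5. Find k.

Write out the shoelace sum; only the two edges meeting at A_3 involve k:
2·Area = [((-7)·k − (-11)·(-8)) + ((-11)·(-7) − 14·k)] + -35
       = -21·k + -46 = 269
⇒ k = -15.

-15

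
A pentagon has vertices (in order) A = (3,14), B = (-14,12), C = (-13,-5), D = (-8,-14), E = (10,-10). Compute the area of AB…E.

495

Apply the surveyor's formula: 2A = Σ (x_i·y_{i+1} − x_{i+1}·y_i), indices taken mod 5.
A→B: (3)(12) − (-14)(14) = 232
B→C: (-14)(-5) − (-13)(12) = 226
C→D: (-13)(-14) − (-8)(-5) = 142
D→E: (-8)(-10) − (10)(-14) = 220
E→A: (10)(14) − (3)(-10) = 170
Σ = 990
Area = |Σ|/2 = 495.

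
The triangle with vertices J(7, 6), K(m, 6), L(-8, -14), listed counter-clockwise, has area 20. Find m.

Write out the shoelace sum; only the two edges meeting at K involve m:
2·Area = [(7·6 − m·6) + (m·(-14) − (-8)·6)] + 50
       = -20·m + 140 = 40
⇒ m = 5.

5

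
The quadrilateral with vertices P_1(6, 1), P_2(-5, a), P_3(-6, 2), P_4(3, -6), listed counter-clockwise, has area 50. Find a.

3

Write out the shoelace sum; only the two edges meeting at P_2 involve a:
2·Area = [(6·a − (-5)·1) + ((-5)·2 − (-6)·a)] + 69
       = 12·a + 64 = 100
⇒ a = 3.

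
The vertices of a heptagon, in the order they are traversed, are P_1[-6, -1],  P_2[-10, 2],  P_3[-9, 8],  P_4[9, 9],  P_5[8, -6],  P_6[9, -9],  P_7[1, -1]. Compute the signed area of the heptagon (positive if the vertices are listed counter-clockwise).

-194

Apply the surveyor's formula: 2A = Σ (x_i·y_{i+1} − x_{i+1}·y_i), indices taken mod 7.
Σ = (-22) + (-62) + (-153) + (-126) + (-18) + (0) + (-7) = -388
Signed area = Σ/2 = -194 (negative ⇒ clockwise traversal).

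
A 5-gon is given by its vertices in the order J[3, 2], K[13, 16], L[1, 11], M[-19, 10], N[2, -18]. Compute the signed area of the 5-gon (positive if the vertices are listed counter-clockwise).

Apply the shoelace formula: 2A = Σ (x_i·y_{i+1} − x_{i+1}·y_i), indices taken mod 5.
Cross-terms: 22, 127, 219, 322, 58  ⇒  Σ = 748
Signed area = Σ/2 = 374 (positive ⇒ counter-clockwise traversal).

374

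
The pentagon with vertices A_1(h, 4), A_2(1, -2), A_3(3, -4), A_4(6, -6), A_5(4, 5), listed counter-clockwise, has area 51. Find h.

-4

Write out the shoelace sum; only the two edges meeting at A_1 involve h:
2·Area = [(4·4 − h·5) + (h·(-2) − 1·4)] + 62
       = -7·h + 74 = 102
⇒ h = -4.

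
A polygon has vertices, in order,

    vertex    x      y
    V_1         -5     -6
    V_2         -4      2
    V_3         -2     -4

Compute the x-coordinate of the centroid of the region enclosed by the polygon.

Apply Gauss's area formula. First the cross-terms c_i = x_i·y_{i+1} − x_{i+1}·y_i:
  -34, 20, -8  ⇒  2A = -22, A = -11.
Then Σ (x_i + x_{i+1})·c_i = 242, so x̄ = 242 / (6·(-11)) = -11/3.

-11/3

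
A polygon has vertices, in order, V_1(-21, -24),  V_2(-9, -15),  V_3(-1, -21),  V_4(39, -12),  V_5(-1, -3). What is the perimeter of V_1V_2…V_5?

|V_1V_2| = √((12)² + (9)²) = √225 = 15
|V_2V_3| = √((8)² + (-6)²) = √100 = 10
|V_3V_4| = √((40)² + (9)²) = √1681 = 41
|V_4V_5| = √((-40)² + (9)²) = √1681 = 41
|V_5V_1| = √((-20)² + (-21)²) = √841 = 29
Perimeter = 15 + 10 + 41 + 41 + 29 = 136.

136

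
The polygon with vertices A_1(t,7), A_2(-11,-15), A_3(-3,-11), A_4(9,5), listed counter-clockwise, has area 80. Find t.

Write out the shoelace sum; only the two edges meeting at A_1 involve t:
2·Area = [(9·7 − t·5) + (t·(-15) − (-11)·7)] + 160
       = -20·t + 300 = 160
⇒ t = 7.

7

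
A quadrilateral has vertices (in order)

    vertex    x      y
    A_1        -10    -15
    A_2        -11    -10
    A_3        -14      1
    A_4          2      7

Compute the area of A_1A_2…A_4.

138

A_1→A_2: (-10)(-10) − (-11)(-15) = -65
A_2→A_3: (-11)(1) − (-14)(-10) = -151
A_3→A_4: (-14)(7) − (2)(1) = -100
A_4→A_1: (2)(-15) − (-10)(7) = 40
Σ = -276
Area = |Σ|/2 = 138.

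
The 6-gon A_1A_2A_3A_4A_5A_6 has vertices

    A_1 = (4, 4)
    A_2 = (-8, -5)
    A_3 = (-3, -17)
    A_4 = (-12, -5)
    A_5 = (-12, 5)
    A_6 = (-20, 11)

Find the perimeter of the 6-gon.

88

|A_1A_2| = √((-12)² + (-9)²) = √225 = 15
|A_2A_3| = √((5)² + (-12)²) = √169 = 13
|A_3A_4| = √((-9)² + (12)²) = √225 = 15
|A_4A_5| = √((0)² + (10)²) = √100 = 10
|A_5A_6| = √((-8)² + (6)²) = √100 = 10
|A_6A_1| = √((24)² + (-7)²) = √625 = 25
Perimeter = 15 + 13 + 15 + 10 + 10 + 25 = 88.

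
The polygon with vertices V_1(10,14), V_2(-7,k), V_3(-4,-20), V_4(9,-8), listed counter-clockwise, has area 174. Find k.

-22

The doubled signed area Σ (x_i y_{i+1} − x_{i+1} y_i) is linear in k.
With k=0 it equals 656; the coefficient of k is 14 (from the two edges through V_2).
So 14·k + 656 = 2·174 = 348 ⇒ k = -22.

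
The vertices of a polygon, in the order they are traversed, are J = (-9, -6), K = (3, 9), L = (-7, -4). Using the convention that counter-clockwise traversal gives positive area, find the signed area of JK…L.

Apply the shoelace formula: 2A = Σ (x_i·y_{i+1} − x_{i+1}·y_i), indices taken mod 3.
Cross-terms: -63, 51, 6  ⇒  Σ = -6
Signed area = Σ/2 = -3 (negative ⇒ clockwise traversal).

-3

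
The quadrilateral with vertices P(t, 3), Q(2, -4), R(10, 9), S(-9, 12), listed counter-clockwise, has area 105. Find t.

1

The doubled signed area Σ (x_i y_{i+1} − x_{i+1} y_i) is linear in t.
With t=0 it equals 226; the coefficient of t is -16 (from the two edges through P).
So -16·t + 226 = 2·105 = 210 ⇒ t = 1.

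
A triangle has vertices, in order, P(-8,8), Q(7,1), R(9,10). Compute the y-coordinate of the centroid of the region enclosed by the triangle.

Apply Gauss's area formula. First the cross-terms c_i = x_i·y_{i+1} − x_{i+1}·y_i:
  -64, 61, 152  ⇒  2A = 149, A = 74.5.
Then Σ (y_i + y_{i+1})·c_i = 2831, so ȳ = 2831 / (6·74.5) = 19/3.

19/3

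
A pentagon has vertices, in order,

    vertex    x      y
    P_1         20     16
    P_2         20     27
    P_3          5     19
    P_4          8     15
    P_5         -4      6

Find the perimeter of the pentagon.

74

|P_1P_2| = √((0)² + (11)²) = √121 = 11
|P_2P_3| = √((-15)² + (-8)²) = √289 = 17
|P_3P_4| = √((3)² + (-4)²) = √25 = 5
|P_4P_5| = √((-12)² + (-9)²) = √225 = 15
|P_5P_1| = √((24)² + (10)²) = √676 = 26
Perimeter = 11 + 17 + 5 + 15 + 26 = 74.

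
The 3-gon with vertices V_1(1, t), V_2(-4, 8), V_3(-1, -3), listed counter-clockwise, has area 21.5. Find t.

Write out the shoelace sum; only the two edges meeting at V_1 involve t:
2·Area = [((-1)·t − 1·(-3)) + (1·8 − (-4)·t)] + 20
       = 3·t + 31 = 43
⇒ t = 4.

4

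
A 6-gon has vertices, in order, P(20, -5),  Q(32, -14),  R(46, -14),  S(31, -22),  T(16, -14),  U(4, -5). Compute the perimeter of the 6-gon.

94

|PQ| = √((12)² + (-9)²) = √225 = 15
|QR| = √((14)² + (0)²) = √196 = 14
|RS| = √((-15)² + (-8)²) = √289 = 17
|ST| = √((-15)² + (8)²) = √289 = 17
|TU| = √((-12)² + (9)²) = √225 = 15
|UP| = √((16)² + (0)²) = √256 = 16
Perimeter = 15 + 14 + 17 + 17 + 15 + 16 = 94.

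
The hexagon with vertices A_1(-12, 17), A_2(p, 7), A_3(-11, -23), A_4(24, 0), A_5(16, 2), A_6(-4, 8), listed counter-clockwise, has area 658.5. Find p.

The doubled signed area Σ (x_i y_{i+1} − x_{i+1} y_i) is linear in p.
With p=0 it equals 757; the coefficient of p is -40 (from the two edges through A_2).
So -40·p + 757 = 2·658.5 = 1317 ⇒ p = -14.

-14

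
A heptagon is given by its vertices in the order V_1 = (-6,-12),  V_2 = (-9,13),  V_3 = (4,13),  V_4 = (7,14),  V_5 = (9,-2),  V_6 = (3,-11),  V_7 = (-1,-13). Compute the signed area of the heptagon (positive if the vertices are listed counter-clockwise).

V_1→V_2: (-6)(13) − (-9)(-12) = -186
V_2→V_3: (-9)(13) − (4)(13) = -169
V_3→V_4: (4)(14) − (7)(13) = -35
V_4→V_5: (7)(-2) − (9)(14) = -140
V_5→V_6: (9)(-11) − (3)(-2) = -93
V_6→V_7: (3)(-13) − (-1)(-11) = -50
V_7→V_1: (-1)(-12) − (-6)(-13) = -66
Σ = -739
Signed area = Σ/2 = -369.5 (negative ⇒ clockwise traversal).

-369.5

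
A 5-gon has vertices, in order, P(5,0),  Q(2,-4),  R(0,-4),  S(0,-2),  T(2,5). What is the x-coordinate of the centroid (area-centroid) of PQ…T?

Apply the shoelace formula. First the cross-terms c_i = x_i·y_{i+1} − x_{i+1}·y_i:
  -20, -8, 0, 4, -25  ⇒  2A = -49, A = -24.5.
Then Σ (x_i + x_{i+1})·c_i = -323, so x̄ = -323 / (6·(-24.5)) = 323/147.

323/147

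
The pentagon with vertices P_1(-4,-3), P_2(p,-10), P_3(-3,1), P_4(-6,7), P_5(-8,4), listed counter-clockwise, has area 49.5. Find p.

Write out the shoelace sum; only the two edges meeting at P_2 involve p:
2·Area = [((-4)·(-10) − p·(-3)) + (p·1 − (-3)·(-10))] + 57
       = 4·p + 67 = 99
⇒ p = 8.

8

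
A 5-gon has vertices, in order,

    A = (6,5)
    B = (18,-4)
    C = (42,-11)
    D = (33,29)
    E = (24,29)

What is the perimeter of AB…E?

120

|AB| = √((12)² + (-9)²) = √225 = 15
|BC| = √((24)² + (-7)²) = √625 = 25
|CD| = √((-9)² + (40)²) = √1681 = 41
|DE| = √((-9)² + (0)²) = √81 = 9
|EA| = √((-18)² + (-24)²) = √900 = 30
Perimeter = 15 + 25 + 41 + 9 + 30 = 120.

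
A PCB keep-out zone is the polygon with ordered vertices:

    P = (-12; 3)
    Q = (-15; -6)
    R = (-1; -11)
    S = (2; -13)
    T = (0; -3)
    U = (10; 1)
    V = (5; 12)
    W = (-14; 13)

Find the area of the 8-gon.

Apply Gauss's area formula: 2A = Σ (x_i·y_{i+1} − x_{i+1}·y_i), indices taken mod 8.
Σ = (117) + (159) + (35) + (-6) + (30) + (115) + (233) + (114) = 797
Area = |Σ|/2 = 398.5.

398.5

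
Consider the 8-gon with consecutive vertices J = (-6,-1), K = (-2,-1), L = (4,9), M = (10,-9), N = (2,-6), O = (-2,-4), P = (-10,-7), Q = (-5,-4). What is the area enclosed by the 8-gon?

J→K: (-6)(-1) − (-2)(-1) = 4
K→L: (-2)(9) − (4)(-1) = -14
L→M: (4)(-9) − (10)(9) = -126
M→N: (10)(-6) − (2)(-9) = -42
N→O: (2)(-4) − (-2)(-6) = -20
O→P: (-2)(-7) − (-10)(-4) = -26
P→Q: (-10)(-4) − (-5)(-7) = 5
Q→J: (-5)(-1) − (-6)(-4) = -19
Σ = -238
Area = |Σ|/2 = 119.

119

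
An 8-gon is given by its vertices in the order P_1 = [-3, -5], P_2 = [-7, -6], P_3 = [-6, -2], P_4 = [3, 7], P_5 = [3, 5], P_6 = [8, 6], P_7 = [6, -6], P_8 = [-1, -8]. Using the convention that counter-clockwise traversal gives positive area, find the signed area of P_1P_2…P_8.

-130

Apply the surveyor's formula: 2A = Σ (x_i·y_{i+1} − x_{i+1}·y_i), indices taken mod 8.
P_1→P_2: (-3)(-6) − (-7)(-5) = -17
P_2→P_3: (-7)(-2) − (-6)(-6) = -22
P_3→P_4: (-6)(7) − (3)(-2) = -36
P_4→P_5: (3)(5) − (3)(7) = -6
P_5→P_6: (3)(6) − (8)(5) = -22
P_6→P_7: (8)(-6) − (6)(6) = -84
P_7→P_8: (6)(-8) − (-1)(-6) = -54
P_8→P_1: (-1)(-5) − (-3)(-8) = -19
Σ = -260
Signed area = Σ/2 = -130 (negative ⇒ clockwise traversal).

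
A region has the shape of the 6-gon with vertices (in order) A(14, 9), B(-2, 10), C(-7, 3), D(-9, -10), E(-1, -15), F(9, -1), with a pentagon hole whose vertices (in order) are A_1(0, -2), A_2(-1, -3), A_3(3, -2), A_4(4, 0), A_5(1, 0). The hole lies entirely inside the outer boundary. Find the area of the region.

Outer boundary:
Apply Gauss's area formula: 2A = Σ (x_i·y_{i+1} − x_{i+1}·y_i), indices taken mod 6.
A→B: (14)(10) − (-2)(9) = 158
B→C: (-2)(3) − (-7)(10) = 64
C→D: (-7)(-10) − (-9)(3) = 97
D→E: (-9)(-15) − (-1)(-10) = 125
E→F: (-1)(-1) − (9)(-15) = 136
F→A: (9)(9) − (14)(-1) = 95
Σ = 675
Area = |Σ|/2 = 337.5.
Hole:
Apply the shoelace (surveyor's) formula: 2A = Σ (x_i·y_{i+1} − x_{i+1}·y_i), indices taken mod 5.
Σ = (-2) + (11) + (8) + (0) + (-2) = 15
Area = |Σ|/2 = 7.5.
Net area = 337.5 − 7.5 = 330.

330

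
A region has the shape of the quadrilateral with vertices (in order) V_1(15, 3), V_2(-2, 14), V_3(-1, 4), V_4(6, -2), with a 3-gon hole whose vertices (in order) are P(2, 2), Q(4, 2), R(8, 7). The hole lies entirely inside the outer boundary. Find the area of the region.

119

Outer boundary:
Apply Gauss's area formula: 2A = Σ (x_i·y_{i+1} − x_{i+1}·y_i), indices taken mod 4.
Cross-terms: 216, 6, -22, 48  ⇒  Σ = 248
Area = |Σ|/2 = 124.
Hole:
Σ = (-4) + (12) + (2) = 10
Area = |Σ|/2 = 5.
Net area = 124 − 5 = 119.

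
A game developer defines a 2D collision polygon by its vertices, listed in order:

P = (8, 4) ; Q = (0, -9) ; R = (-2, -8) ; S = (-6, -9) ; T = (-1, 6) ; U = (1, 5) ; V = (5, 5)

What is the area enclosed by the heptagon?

108

Apply the shoelace formula: 2A = Σ (x_i·y_{i+1} − x_{i+1}·y_i), indices taken mod 7.
Σ = (-72) + (-18) + (-30) + (-45) + (-11) + (-20) + (-20) = -216
Area = |Σ|/2 = 108.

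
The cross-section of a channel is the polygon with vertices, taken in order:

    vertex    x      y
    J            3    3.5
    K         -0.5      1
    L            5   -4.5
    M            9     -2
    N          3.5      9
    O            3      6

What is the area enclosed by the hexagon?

Cross-terms: 4.75, -2.75, 30.5, 88, -6, -7.5  ⇒  Σ = 107
Area = |Σ|/2 = 53.5.

53.5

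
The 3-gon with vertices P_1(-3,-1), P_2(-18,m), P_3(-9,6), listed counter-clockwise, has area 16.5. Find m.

22

Write out the shoelace sum; only the two edges meeting at P_2 involve m:
2·Area = [((-3)·m − (-18)·(-1)) + ((-18)·6 − (-9)·m)] + 27
       = 6·m + -99 = 33
⇒ m = 22.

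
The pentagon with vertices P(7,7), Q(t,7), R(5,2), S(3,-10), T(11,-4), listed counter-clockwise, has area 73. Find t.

3

Write out the shoelace sum; only the two edges meeting at Q involve t:
2·Area = [(7·7 − t·7) + (t·2 − 5·7)] + 147
       = -5·t + 161 = 146
⇒ t = 3.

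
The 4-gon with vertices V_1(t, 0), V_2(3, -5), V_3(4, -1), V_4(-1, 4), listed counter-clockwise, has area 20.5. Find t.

-1

Write out the shoelace sum; only the two edges meeting at V_1 involve t:
2·Area = [((-1)·0 − t·4) + (t·(-5) − 3·0)] + 32
       = -9·t + 32 = 41
⇒ t = -1.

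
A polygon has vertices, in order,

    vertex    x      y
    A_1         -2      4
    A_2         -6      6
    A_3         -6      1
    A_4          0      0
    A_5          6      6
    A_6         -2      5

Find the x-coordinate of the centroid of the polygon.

Apply the surveyor's formula. First the cross-terms c_i = x_i·y_{i+1} − x_{i+1}·y_i:
  12, 30, 0, 0, 42, 2  ⇒  2A = 86, A = 43.
Then Σ (x_i + x_{i+1})·c_i = -296, so x̄ = -296 / (6·43) = -148/129.

-148/129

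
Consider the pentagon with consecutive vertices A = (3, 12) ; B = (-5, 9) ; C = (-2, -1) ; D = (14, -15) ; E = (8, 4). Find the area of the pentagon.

207

Apply Gauss's area formula: 2A = Σ (x_i·y_{i+1} − x_{i+1}·y_i), indices taken mod 5.
Cross-terms: 87, 23, 44, 176, 84  ⇒  Σ = 414
Area = |Σ|/2 = 207.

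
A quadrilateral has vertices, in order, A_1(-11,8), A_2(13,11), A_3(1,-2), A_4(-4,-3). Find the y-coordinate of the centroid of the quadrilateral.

Apply the shoelace (surveyor's) formula. First the cross-terms c_i = x_i·y_{i+1} − x_{i+1}·y_i:
  -225, -37, -11, -65  ⇒  2A = -338, A = -169.
Then Σ (y_i + y_{i+1})·c_i = -4878, so ȳ = -4878 / (6·(-169)) = 813/169.

813/169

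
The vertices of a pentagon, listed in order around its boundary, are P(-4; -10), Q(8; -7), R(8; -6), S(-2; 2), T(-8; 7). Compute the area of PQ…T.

Apply Gauss's area formula: 2A = Σ (x_i·y_{i+1} − x_{i+1}·y_i), indices taken mod 5.
Σ = (108) + (8) + (4) + (2) + (108) = 230
Area = |Σ|/2 = 115.

115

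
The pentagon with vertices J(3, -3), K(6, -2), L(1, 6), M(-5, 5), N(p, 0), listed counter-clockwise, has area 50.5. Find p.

The doubled signed area Σ (x_i y_{i+1} − x_{i+1} y_i) is linear in p.
With p=0 it equals 85; the coefficient of p is -8 (from the two edges through N).
So -8·p + 85 = 2·50.5 = 101 ⇒ p = -2.

-2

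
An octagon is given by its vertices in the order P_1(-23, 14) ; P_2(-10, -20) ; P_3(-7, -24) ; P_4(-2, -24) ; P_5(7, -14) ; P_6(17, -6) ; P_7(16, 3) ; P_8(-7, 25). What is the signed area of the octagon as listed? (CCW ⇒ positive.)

1128.5

Apply the shoelace (surveyor's) formula: 2A = Σ (x_i·y_{i+1} − x_{i+1}·y_i), indices taken mod 8.
Σ = (600) + (100) + (120) + (196) + (196) + (147) + (421) + (477) = 2257
Signed area = Σ/2 = 1128.5 (positive ⇒ counter-clockwise traversal).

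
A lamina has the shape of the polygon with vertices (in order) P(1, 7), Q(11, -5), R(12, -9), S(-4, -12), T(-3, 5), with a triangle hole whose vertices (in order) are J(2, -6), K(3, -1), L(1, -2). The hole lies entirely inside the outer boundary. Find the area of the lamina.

187

Outer boundary:
Apply the shoelace (surveyor's) formula: 2A = Σ (x_i·y_{i+1} − x_{i+1}·y_i), indices taken mod 5.
P→Q: (1)(-5) − (11)(7) = -82
Q→R: (11)(-9) − (12)(-5) = -39
R→S: (12)(-12) − (-4)(-9) = -180
S→T: (-4)(5) − (-3)(-12) = -56
T→P: (-3)(7) − (1)(5) = -26
Σ = -383
Area = |Σ|/2 = 191.5.
Hole:
Apply the surveyor's formula: 2A = Σ (x_i·y_{i+1} − x_{i+1}·y_i), indices taken mod 3.
Σ = (16) + (-5) + (-2) = 9
Area = |Σ|/2 = 4.5.
Net area = 191.5 − 4.5 = 187.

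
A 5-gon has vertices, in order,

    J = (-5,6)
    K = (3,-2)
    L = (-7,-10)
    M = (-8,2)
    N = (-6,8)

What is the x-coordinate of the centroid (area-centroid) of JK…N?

Apply the shoelace formula. First the cross-terms c_i = x_i·y_{i+1} − x_{i+1}·y_i:
  -8, -44, -94, -52, 4  ⇒  2A = -194, A = -97.
Then Σ (x_i + x_{i+1})·c_i = 2286, so x̄ = 2286 / (6·(-97)) = -381/97.

-381/97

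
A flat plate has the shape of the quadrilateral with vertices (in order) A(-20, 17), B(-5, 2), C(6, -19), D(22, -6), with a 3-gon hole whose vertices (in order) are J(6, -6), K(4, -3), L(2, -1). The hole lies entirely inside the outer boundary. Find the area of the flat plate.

381

Outer boundary:
Apply the surveyor's formula: 2A = Σ (x_i·y_{i+1} − x_{i+1}·y_i), indices taken mod 4.
Σ = (45) + (83) + (382) + (254) = 764
Area = |Σ|/2 = 382.
Hole:
Σ = (6) + (2) + (-6) = 2
Area = |Σ|/2 = 1.
Net area = 382 − 1 = 381.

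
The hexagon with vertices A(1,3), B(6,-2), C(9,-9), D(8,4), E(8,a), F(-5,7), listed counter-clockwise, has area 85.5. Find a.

9

Write out the shoelace sum; only the two edges meeting at E involve a:
2·Area = [(8·a − 8·4) + (8·7 − (-5)·a)] + 30
       = 13·a + 54 = 171
⇒ a = 9.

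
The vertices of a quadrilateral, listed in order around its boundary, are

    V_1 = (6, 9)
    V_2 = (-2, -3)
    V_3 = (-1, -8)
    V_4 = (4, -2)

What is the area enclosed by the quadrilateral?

Apply the surveyor's formula: 2A = Σ (x_i·y_{i+1} − x_{i+1}·y_i), indices taken mod 4.
Σ = (0) + (13) + (34) + (48) = 95
Area = |Σ|/2 = 47.5.

47.5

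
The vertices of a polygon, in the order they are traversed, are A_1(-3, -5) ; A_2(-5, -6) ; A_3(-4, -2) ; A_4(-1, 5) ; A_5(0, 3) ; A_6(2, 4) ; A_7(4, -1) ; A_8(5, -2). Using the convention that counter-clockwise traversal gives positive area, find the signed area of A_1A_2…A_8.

Σ = (-7) + (-14) + (-22) + (-3) + (-6) + (-18) + (-3) + (-31) = -104
Signed area = Σ/2 = -52 (negative ⇒ clockwise traversal).

-52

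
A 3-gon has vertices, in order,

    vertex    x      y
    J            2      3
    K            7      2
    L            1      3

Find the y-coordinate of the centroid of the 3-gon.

Apply Gauss's area formula. First the cross-terms c_i = x_i·y_{i+1} − x_{i+1}·y_i:
  -17, 19, -3  ⇒  2A = -1, A = -0.5.
Then Σ (y_i + y_{i+1})·c_i = -8, so ȳ = -8 / (6·(-0.5)) = 8/3.

8/3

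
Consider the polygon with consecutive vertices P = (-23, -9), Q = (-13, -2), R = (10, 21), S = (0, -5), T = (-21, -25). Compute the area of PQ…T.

Apply Gauss's area formula: 2A = Σ (x_i·y_{i+1} − x_{i+1}·y_i), indices taken mod 5.
Σ = (-71) + (-253) + (-50) + (-105) + (-386) = -865
Area = |Σ|/2 = 432.5.

432.5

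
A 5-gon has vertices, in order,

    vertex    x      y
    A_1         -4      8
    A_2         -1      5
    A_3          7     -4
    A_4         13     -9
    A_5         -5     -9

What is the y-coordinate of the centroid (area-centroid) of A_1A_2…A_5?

Apply the surveyor's formula. First the cross-terms c_i = x_i·y_{i+1} − x_{i+1}·y_i:
  -12, -31, -11, -162, -76  ⇒  2A = -292, A = -146.
Then Σ (y_i + y_{i+1})·c_i = 2948, so ȳ = 2948 / (6·(-146)) = -737/219.

-737/219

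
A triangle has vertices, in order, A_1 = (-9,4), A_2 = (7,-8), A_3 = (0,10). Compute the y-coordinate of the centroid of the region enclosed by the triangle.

2

Apply Gauss's area formula. First the cross-terms c_i = x_i·y_{i+1} − x_{i+1}·y_i:
  44, 70, 90  ⇒  2A = 204, A = 102.
Then Σ (y_i + y_{i+1})·c_i = 1224, so ȳ = 1224 / (6·102) = 2.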